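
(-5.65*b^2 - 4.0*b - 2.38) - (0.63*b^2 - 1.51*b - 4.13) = -6.28*b^2 - 2.49*b + 1.75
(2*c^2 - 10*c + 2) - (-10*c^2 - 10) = 12*c^2 - 10*c + 12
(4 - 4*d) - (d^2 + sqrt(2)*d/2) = -d^2 - 4*d - sqrt(2)*d/2 + 4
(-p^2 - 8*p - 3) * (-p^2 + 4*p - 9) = p^4 + 4*p^3 - 20*p^2 + 60*p + 27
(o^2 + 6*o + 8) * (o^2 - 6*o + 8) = o^4 - 20*o^2 + 64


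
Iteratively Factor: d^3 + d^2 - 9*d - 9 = (d - 3)*(d^2 + 4*d + 3) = (d - 3)*(d + 1)*(d + 3)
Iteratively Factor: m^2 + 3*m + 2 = (m + 2)*(m + 1)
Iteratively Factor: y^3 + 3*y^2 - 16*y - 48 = (y - 4)*(y^2 + 7*y + 12) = (y - 4)*(y + 4)*(y + 3)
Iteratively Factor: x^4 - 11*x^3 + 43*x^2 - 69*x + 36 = (x - 3)*(x^3 - 8*x^2 + 19*x - 12) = (x - 3)*(x - 1)*(x^2 - 7*x + 12) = (x - 4)*(x - 3)*(x - 1)*(x - 3)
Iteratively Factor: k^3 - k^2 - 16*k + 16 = (k + 4)*(k^2 - 5*k + 4) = (k - 4)*(k + 4)*(k - 1)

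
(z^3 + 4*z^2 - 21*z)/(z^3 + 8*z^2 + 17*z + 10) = z*(z^2 + 4*z - 21)/(z^3 + 8*z^2 + 17*z + 10)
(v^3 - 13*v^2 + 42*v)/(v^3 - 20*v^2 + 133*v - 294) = v/(v - 7)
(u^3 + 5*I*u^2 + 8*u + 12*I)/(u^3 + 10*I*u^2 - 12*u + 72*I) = (u + I)/(u + 6*I)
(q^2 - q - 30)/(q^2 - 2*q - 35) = (q - 6)/(q - 7)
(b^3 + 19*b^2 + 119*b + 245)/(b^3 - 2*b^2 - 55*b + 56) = (b^2 + 12*b + 35)/(b^2 - 9*b + 8)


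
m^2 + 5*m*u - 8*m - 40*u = (m - 8)*(m + 5*u)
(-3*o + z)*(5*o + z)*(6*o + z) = -90*o^3 - 3*o^2*z + 8*o*z^2 + z^3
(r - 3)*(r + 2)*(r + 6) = r^3 + 5*r^2 - 12*r - 36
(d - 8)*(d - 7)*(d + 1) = d^3 - 14*d^2 + 41*d + 56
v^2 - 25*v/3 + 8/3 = (v - 8)*(v - 1/3)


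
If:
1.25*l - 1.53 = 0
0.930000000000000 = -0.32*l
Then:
No Solution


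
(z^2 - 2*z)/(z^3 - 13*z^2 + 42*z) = (z - 2)/(z^2 - 13*z + 42)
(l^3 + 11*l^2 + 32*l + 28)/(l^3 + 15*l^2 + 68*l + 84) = (l + 2)/(l + 6)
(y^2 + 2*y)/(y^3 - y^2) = (y + 2)/(y*(y - 1))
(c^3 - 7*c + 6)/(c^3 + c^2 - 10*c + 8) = (c + 3)/(c + 4)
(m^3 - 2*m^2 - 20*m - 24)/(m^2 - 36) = (m^2 + 4*m + 4)/(m + 6)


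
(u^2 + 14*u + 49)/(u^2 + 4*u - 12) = (u^2 + 14*u + 49)/(u^2 + 4*u - 12)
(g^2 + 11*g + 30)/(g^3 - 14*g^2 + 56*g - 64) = (g^2 + 11*g + 30)/(g^3 - 14*g^2 + 56*g - 64)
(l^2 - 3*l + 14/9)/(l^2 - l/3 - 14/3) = (l - 2/3)/(l + 2)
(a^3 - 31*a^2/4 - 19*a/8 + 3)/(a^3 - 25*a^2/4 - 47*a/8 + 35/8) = (4*a^2 - 29*a - 24)/(4*a^2 - 23*a - 35)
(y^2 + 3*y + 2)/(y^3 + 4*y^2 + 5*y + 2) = 1/(y + 1)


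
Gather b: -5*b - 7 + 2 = -5*b - 5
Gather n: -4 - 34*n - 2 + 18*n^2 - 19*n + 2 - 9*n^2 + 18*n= 9*n^2 - 35*n - 4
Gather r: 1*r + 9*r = 10*r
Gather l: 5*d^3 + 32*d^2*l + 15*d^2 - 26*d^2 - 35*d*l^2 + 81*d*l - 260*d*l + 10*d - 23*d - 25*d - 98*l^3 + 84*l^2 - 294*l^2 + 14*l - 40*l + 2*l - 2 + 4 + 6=5*d^3 - 11*d^2 - 38*d - 98*l^3 + l^2*(-35*d - 210) + l*(32*d^2 - 179*d - 24) + 8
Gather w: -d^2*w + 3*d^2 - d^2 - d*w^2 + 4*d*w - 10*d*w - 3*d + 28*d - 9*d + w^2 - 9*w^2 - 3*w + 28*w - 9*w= 2*d^2 + 16*d + w^2*(-d - 8) + w*(-d^2 - 6*d + 16)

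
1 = 1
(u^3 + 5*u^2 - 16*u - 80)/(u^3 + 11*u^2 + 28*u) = (u^2 + u - 20)/(u*(u + 7))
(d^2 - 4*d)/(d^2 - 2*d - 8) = d/(d + 2)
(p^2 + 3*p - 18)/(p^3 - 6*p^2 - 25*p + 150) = (p^2 + 3*p - 18)/(p^3 - 6*p^2 - 25*p + 150)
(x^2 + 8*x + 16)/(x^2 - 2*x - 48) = (x^2 + 8*x + 16)/(x^2 - 2*x - 48)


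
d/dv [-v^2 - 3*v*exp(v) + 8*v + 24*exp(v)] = -3*v*exp(v) - 2*v + 21*exp(v) + 8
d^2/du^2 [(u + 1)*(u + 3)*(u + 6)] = 6*u + 20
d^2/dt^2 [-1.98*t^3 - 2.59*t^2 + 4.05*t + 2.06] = -11.88*t - 5.18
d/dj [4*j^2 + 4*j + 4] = 8*j + 4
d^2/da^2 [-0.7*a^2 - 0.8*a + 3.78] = -1.40000000000000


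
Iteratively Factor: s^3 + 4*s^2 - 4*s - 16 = (s + 4)*(s^2 - 4) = (s + 2)*(s + 4)*(s - 2)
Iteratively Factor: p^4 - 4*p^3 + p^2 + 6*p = (p - 2)*(p^3 - 2*p^2 - 3*p) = p*(p - 2)*(p^2 - 2*p - 3) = p*(p - 3)*(p - 2)*(p + 1)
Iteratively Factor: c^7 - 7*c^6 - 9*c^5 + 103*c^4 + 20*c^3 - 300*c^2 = (c - 5)*(c^6 - 2*c^5 - 19*c^4 + 8*c^3 + 60*c^2) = (c - 5)*(c + 2)*(c^5 - 4*c^4 - 11*c^3 + 30*c^2) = (c - 5)*(c - 2)*(c + 2)*(c^4 - 2*c^3 - 15*c^2) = c*(c - 5)*(c - 2)*(c + 2)*(c^3 - 2*c^2 - 15*c) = c^2*(c - 5)*(c - 2)*(c + 2)*(c^2 - 2*c - 15) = c^2*(c - 5)*(c - 2)*(c + 2)*(c + 3)*(c - 5)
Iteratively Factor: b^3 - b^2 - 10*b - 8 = (b + 2)*(b^2 - 3*b - 4) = (b + 1)*(b + 2)*(b - 4)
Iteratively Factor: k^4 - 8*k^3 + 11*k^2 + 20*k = (k - 4)*(k^3 - 4*k^2 - 5*k) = (k - 4)*(k + 1)*(k^2 - 5*k) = (k - 5)*(k - 4)*(k + 1)*(k)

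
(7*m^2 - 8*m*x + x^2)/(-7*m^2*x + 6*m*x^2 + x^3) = (-7*m + x)/(x*(7*m + x))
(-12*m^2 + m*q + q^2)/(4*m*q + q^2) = (-3*m + q)/q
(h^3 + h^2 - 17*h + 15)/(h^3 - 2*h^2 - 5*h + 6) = (h + 5)/(h + 2)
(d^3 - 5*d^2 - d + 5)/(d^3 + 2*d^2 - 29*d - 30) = (d - 1)/(d + 6)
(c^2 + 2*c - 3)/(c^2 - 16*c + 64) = (c^2 + 2*c - 3)/(c^2 - 16*c + 64)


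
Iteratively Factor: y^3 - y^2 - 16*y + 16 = (y - 1)*(y^2 - 16) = (y - 4)*(y - 1)*(y + 4)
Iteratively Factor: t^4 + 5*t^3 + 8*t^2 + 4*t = (t + 1)*(t^3 + 4*t^2 + 4*t) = (t + 1)*(t + 2)*(t^2 + 2*t) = t*(t + 1)*(t + 2)*(t + 2)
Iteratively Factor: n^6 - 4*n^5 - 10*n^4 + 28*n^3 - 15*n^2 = (n - 5)*(n^5 + n^4 - 5*n^3 + 3*n^2) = n*(n - 5)*(n^4 + n^3 - 5*n^2 + 3*n) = n*(n - 5)*(n - 1)*(n^3 + 2*n^2 - 3*n) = n^2*(n - 5)*(n - 1)*(n^2 + 2*n - 3) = n^2*(n - 5)*(n - 1)*(n + 3)*(n - 1)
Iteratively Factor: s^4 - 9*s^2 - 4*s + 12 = (s + 2)*(s^3 - 2*s^2 - 5*s + 6) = (s - 1)*(s + 2)*(s^2 - s - 6) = (s - 3)*(s - 1)*(s + 2)*(s + 2)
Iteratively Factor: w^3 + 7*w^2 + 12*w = (w + 3)*(w^2 + 4*w) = w*(w + 3)*(w + 4)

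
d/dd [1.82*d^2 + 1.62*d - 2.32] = 3.64*d + 1.62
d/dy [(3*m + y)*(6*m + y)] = 9*m + 2*y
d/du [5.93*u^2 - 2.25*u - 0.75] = 11.86*u - 2.25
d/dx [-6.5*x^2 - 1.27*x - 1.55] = -13.0*x - 1.27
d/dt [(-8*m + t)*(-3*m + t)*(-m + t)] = 35*m^2 - 24*m*t + 3*t^2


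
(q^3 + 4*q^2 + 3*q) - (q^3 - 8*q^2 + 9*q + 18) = 12*q^2 - 6*q - 18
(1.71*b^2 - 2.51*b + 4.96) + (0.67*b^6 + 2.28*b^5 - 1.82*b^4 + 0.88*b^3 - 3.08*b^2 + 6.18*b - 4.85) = 0.67*b^6 + 2.28*b^5 - 1.82*b^4 + 0.88*b^3 - 1.37*b^2 + 3.67*b + 0.11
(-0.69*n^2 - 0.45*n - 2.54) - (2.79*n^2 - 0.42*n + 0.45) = -3.48*n^2 - 0.03*n - 2.99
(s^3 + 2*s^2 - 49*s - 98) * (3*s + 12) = 3*s^4 + 18*s^3 - 123*s^2 - 882*s - 1176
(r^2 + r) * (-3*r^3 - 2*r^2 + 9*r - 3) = -3*r^5 - 5*r^4 + 7*r^3 + 6*r^2 - 3*r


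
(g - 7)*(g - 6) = g^2 - 13*g + 42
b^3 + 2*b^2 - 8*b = b*(b - 2)*(b + 4)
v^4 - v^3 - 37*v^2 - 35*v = v*(v - 7)*(v + 1)*(v + 5)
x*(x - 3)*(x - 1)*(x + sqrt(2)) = x^4 - 4*x^3 + sqrt(2)*x^3 - 4*sqrt(2)*x^2 + 3*x^2 + 3*sqrt(2)*x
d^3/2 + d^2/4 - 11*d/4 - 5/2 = (d/2 + 1)*(d - 5/2)*(d + 1)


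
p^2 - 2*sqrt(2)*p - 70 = (p - 7*sqrt(2))*(p + 5*sqrt(2))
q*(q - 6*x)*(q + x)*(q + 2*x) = q^4 - 3*q^3*x - 16*q^2*x^2 - 12*q*x^3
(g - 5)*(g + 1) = g^2 - 4*g - 5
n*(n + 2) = n^2 + 2*n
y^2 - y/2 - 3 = (y - 2)*(y + 3/2)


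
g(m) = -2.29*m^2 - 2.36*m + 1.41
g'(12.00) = -57.32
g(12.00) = -356.67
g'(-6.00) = 25.12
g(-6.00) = -66.87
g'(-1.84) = 6.07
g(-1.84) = -2.00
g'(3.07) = -16.42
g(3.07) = -27.42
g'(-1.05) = 2.45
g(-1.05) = 1.36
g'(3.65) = -19.08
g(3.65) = -37.71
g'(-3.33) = 12.89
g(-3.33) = -16.12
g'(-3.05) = 11.61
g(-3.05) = -12.69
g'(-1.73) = 5.56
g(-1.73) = -1.36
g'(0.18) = -3.18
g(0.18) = 0.91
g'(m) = -4.58*m - 2.36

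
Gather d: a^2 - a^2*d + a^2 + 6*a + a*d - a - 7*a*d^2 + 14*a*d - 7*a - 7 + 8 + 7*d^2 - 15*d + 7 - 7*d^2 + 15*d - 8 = 2*a^2 - 7*a*d^2 - 2*a + d*(-a^2 + 15*a)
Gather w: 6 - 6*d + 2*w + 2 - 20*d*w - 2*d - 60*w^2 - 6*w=-8*d - 60*w^2 + w*(-20*d - 4) + 8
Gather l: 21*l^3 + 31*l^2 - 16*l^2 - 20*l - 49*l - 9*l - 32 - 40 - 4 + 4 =21*l^3 + 15*l^2 - 78*l - 72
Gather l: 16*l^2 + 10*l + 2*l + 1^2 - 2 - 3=16*l^2 + 12*l - 4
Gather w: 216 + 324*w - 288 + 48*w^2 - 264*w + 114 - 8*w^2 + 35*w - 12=40*w^2 + 95*w + 30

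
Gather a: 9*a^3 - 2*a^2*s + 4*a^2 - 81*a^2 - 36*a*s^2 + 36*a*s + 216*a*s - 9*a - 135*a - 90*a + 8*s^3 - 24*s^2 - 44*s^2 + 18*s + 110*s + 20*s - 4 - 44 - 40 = 9*a^3 + a^2*(-2*s - 77) + a*(-36*s^2 + 252*s - 234) + 8*s^3 - 68*s^2 + 148*s - 88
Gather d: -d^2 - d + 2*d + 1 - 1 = -d^2 + d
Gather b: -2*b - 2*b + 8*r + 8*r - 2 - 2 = -4*b + 16*r - 4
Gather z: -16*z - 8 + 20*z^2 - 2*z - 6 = 20*z^2 - 18*z - 14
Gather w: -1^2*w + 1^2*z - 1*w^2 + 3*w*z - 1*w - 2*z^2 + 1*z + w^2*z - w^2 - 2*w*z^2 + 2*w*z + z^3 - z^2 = w^2*(z - 2) + w*(-2*z^2 + 5*z - 2) + z^3 - 3*z^2 + 2*z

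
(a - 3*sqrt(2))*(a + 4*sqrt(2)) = a^2 + sqrt(2)*a - 24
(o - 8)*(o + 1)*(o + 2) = o^3 - 5*o^2 - 22*o - 16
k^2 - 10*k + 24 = (k - 6)*(k - 4)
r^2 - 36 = (r - 6)*(r + 6)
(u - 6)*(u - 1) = u^2 - 7*u + 6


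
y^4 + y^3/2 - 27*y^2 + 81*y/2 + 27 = (y - 3)^2*(y + 1/2)*(y + 6)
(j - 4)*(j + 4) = j^2 - 16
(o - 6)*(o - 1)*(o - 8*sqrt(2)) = o^3 - 8*sqrt(2)*o^2 - 7*o^2 + 6*o + 56*sqrt(2)*o - 48*sqrt(2)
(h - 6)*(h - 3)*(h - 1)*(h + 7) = h^4 - 3*h^3 - 43*h^2 + 171*h - 126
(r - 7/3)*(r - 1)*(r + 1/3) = r^3 - 3*r^2 + 11*r/9 + 7/9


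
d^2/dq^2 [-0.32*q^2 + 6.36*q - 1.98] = -0.640000000000000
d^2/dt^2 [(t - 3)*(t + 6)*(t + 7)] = 6*t + 20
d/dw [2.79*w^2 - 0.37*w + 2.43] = 5.58*w - 0.37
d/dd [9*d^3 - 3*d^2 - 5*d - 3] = 27*d^2 - 6*d - 5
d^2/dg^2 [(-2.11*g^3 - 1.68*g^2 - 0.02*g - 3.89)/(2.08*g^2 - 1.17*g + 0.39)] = (1.4210854715202e-14*g^5 - 7.105427357601e-15*g^4 - 10.703446*g^3 - 87.024522*g^2 + 54.971982*g - 4.868214)/(8.998912*g^6 - 15.185664*g^5 + 13.603824*g^4 - 7.296237*g^3 + 2.550717*g^2 - 0.533871*g + 0.059319)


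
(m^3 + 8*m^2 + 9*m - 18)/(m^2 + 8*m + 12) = (m^2 + 2*m - 3)/(m + 2)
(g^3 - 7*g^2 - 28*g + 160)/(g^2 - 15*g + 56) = (g^2 + g - 20)/(g - 7)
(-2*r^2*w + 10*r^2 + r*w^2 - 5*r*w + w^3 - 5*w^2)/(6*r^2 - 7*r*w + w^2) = (-2*r*w + 10*r - w^2 + 5*w)/(6*r - w)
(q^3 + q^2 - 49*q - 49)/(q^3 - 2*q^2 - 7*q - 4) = (q^2 - 49)/(q^2 - 3*q - 4)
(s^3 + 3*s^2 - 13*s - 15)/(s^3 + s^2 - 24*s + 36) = (s^2 + 6*s + 5)/(s^2 + 4*s - 12)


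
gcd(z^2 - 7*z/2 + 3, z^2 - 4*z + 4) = z - 2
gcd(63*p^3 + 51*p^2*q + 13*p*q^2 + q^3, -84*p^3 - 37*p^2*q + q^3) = 3*p + q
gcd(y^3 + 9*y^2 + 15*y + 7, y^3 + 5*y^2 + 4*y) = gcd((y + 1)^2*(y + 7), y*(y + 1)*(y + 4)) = y + 1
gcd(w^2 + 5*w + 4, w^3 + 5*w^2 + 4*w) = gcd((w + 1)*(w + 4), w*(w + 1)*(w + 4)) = w^2 + 5*w + 4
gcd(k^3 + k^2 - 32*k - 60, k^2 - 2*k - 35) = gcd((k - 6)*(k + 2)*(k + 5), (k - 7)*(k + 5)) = k + 5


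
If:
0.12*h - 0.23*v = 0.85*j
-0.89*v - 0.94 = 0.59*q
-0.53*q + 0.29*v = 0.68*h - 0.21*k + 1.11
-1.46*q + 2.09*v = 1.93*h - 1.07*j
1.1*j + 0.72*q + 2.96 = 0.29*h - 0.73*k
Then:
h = 83.20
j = 1.90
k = 81.86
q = -56.49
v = 36.40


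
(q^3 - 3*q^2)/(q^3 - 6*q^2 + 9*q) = q/(q - 3)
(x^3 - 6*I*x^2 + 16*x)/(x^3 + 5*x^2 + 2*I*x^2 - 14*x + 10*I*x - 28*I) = x*(x - 8*I)/(x^2 + 5*x - 14)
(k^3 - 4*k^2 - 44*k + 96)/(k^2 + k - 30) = (k^2 - 10*k + 16)/(k - 5)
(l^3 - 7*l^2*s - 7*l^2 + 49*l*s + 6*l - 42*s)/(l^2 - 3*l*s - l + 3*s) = (-l^2 + 7*l*s + 6*l - 42*s)/(-l + 3*s)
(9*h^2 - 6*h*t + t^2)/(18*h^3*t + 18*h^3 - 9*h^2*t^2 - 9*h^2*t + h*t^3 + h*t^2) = (-3*h + t)/(h*(-6*h*t - 6*h + t^2 + t))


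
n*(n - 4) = n^2 - 4*n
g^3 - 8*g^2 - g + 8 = (g - 8)*(g - 1)*(g + 1)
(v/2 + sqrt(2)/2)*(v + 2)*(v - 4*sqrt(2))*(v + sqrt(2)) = v^4/2 - sqrt(2)*v^3 + v^3 - 7*v^2 - 2*sqrt(2)*v^2 - 14*v - 4*sqrt(2)*v - 8*sqrt(2)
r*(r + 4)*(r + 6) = r^3 + 10*r^2 + 24*r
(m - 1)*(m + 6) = m^2 + 5*m - 6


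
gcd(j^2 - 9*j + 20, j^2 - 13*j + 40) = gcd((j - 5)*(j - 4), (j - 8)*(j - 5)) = j - 5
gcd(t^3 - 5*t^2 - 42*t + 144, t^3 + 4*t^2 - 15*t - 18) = t^2 + 3*t - 18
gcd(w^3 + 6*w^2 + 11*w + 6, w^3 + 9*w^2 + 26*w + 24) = w^2 + 5*w + 6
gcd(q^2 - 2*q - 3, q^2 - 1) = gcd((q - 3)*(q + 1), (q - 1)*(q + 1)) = q + 1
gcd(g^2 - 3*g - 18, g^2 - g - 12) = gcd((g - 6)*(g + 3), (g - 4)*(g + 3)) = g + 3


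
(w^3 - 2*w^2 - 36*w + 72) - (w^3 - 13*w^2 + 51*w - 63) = 11*w^2 - 87*w + 135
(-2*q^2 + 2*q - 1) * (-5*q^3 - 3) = 10*q^5 - 10*q^4 + 5*q^3 + 6*q^2 - 6*q + 3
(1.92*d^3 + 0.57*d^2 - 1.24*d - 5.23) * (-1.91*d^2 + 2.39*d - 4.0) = -3.6672*d^5 + 3.5001*d^4 - 3.9493*d^3 + 4.7457*d^2 - 7.5397*d + 20.92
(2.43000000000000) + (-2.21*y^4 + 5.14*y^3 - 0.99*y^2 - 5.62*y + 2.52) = -2.21*y^4 + 5.14*y^3 - 0.99*y^2 - 5.62*y + 4.95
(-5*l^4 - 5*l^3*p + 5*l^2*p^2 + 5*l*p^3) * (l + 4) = -5*l^5 - 5*l^4*p - 20*l^4 + 5*l^3*p^2 - 20*l^3*p + 5*l^2*p^3 + 20*l^2*p^2 + 20*l*p^3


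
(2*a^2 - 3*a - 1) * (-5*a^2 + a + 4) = -10*a^4 + 17*a^3 + 10*a^2 - 13*a - 4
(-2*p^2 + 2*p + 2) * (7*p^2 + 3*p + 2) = -14*p^4 + 8*p^3 + 16*p^2 + 10*p + 4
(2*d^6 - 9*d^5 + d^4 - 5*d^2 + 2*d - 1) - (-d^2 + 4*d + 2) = 2*d^6 - 9*d^5 + d^4 - 4*d^2 - 2*d - 3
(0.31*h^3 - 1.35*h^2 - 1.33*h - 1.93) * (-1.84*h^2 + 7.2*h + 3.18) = -0.5704*h^5 + 4.716*h^4 - 6.287*h^3 - 10.3178*h^2 - 18.1254*h - 6.1374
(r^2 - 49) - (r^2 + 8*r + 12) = -8*r - 61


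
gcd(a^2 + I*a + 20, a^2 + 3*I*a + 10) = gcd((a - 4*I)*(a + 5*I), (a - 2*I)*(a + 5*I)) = a + 5*I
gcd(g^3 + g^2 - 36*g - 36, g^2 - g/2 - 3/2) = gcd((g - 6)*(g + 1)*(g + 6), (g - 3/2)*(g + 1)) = g + 1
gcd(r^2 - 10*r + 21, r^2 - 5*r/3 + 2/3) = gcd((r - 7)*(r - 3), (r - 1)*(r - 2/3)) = 1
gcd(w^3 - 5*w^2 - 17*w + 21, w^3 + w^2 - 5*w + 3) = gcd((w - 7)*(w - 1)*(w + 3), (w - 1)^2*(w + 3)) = w^2 + 2*w - 3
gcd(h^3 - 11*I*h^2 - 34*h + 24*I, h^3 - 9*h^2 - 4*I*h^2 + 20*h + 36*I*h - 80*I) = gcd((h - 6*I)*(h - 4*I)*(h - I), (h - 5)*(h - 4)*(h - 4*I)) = h - 4*I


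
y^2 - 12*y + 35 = (y - 7)*(y - 5)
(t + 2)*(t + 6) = t^2 + 8*t + 12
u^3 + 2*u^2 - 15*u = u*(u - 3)*(u + 5)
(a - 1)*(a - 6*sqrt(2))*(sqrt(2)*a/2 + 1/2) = sqrt(2)*a^3/2 - 11*a^2/2 - sqrt(2)*a^2/2 - 3*sqrt(2)*a + 11*a/2 + 3*sqrt(2)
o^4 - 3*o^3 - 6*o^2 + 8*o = o*(o - 4)*(o - 1)*(o + 2)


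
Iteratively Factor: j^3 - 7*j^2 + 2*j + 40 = (j + 2)*(j^2 - 9*j + 20) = (j - 5)*(j + 2)*(j - 4)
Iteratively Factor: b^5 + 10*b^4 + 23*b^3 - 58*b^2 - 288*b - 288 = (b + 2)*(b^4 + 8*b^3 + 7*b^2 - 72*b - 144) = (b + 2)*(b + 4)*(b^3 + 4*b^2 - 9*b - 36) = (b - 3)*(b + 2)*(b + 4)*(b^2 + 7*b + 12) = (b - 3)*(b + 2)*(b + 3)*(b + 4)*(b + 4)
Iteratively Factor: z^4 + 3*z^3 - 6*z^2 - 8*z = (z)*(z^3 + 3*z^2 - 6*z - 8) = z*(z + 4)*(z^2 - z - 2) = z*(z - 2)*(z + 4)*(z + 1)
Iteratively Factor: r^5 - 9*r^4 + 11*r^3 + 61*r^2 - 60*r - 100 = (r + 1)*(r^4 - 10*r^3 + 21*r^2 + 40*r - 100) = (r - 5)*(r + 1)*(r^3 - 5*r^2 - 4*r + 20) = (r - 5)^2*(r + 1)*(r^2 - 4) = (r - 5)^2*(r - 2)*(r + 1)*(r + 2)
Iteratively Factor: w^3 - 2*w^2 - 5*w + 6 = (w - 1)*(w^2 - w - 6) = (w - 3)*(w - 1)*(w + 2)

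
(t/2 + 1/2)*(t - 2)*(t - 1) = t^3/2 - t^2 - t/2 + 1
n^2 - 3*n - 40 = (n - 8)*(n + 5)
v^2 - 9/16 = (v - 3/4)*(v + 3/4)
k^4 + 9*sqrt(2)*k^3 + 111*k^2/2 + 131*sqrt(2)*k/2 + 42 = (k + sqrt(2)/2)*(k + 2*sqrt(2))*(k + 3*sqrt(2))*(k + 7*sqrt(2)/2)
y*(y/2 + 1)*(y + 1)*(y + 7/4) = y^4/2 + 19*y^3/8 + 29*y^2/8 + 7*y/4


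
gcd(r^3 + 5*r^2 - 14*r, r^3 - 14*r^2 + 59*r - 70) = r - 2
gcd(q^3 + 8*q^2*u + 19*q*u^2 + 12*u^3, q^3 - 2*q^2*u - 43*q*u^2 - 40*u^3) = q + u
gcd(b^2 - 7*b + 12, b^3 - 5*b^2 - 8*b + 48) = b - 4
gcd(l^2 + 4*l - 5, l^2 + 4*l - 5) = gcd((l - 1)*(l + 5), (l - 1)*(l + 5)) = l^2 + 4*l - 5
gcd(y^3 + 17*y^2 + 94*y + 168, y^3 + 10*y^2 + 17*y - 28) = y^2 + 11*y + 28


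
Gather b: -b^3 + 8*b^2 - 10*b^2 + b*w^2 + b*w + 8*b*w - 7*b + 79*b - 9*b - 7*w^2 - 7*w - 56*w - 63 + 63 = -b^3 - 2*b^2 + b*(w^2 + 9*w + 63) - 7*w^2 - 63*w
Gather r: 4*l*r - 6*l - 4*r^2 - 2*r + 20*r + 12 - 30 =-6*l - 4*r^2 + r*(4*l + 18) - 18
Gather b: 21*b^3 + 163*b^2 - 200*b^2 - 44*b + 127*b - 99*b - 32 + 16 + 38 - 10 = 21*b^3 - 37*b^2 - 16*b + 12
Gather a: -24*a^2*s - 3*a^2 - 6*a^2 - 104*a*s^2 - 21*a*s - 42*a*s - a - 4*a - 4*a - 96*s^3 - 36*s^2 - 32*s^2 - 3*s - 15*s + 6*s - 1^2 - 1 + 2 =a^2*(-24*s - 9) + a*(-104*s^2 - 63*s - 9) - 96*s^3 - 68*s^2 - 12*s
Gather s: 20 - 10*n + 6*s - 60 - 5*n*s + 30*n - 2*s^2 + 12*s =20*n - 2*s^2 + s*(18 - 5*n) - 40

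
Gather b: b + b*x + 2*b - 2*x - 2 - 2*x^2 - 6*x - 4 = b*(x + 3) - 2*x^2 - 8*x - 6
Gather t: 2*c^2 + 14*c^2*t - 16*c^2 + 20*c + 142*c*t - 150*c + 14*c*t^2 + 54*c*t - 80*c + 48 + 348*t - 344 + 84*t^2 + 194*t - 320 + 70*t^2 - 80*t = -14*c^2 - 210*c + t^2*(14*c + 154) + t*(14*c^2 + 196*c + 462) - 616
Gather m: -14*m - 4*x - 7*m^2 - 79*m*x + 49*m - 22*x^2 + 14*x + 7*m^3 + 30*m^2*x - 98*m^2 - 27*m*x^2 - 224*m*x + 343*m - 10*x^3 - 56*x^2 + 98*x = 7*m^3 + m^2*(30*x - 105) + m*(-27*x^2 - 303*x + 378) - 10*x^3 - 78*x^2 + 108*x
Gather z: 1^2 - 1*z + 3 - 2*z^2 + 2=-2*z^2 - z + 6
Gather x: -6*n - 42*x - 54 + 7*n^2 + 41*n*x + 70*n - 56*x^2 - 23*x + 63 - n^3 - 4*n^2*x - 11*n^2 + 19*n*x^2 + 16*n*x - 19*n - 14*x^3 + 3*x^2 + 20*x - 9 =-n^3 - 4*n^2 + 45*n - 14*x^3 + x^2*(19*n - 53) + x*(-4*n^2 + 57*n - 45)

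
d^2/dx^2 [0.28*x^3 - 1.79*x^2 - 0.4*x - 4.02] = 1.68*x - 3.58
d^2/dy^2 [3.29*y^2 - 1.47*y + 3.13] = 6.58000000000000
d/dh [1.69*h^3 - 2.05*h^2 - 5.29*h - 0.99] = 5.07*h^2 - 4.1*h - 5.29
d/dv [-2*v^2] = -4*v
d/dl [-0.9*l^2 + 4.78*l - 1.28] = 4.78 - 1.8*l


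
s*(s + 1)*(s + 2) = s^3 + 3*s^2 + 2*s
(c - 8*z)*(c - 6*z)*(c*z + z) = c^3*z - 14*c^2*z^2 + c^2*z + 48*c*z^3 - 14*c*z^2 + 48*z^3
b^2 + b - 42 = (b - 6)*(b + 7)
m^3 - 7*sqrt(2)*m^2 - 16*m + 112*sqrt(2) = (m - 4)*(m + 4)*(m - 7*sqrt(2))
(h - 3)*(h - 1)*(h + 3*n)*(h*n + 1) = h^4*n + 3*h^3*n^2 - 4*h^3*n + h^3 - 12*h^2*n^2 + 6*h^2*n - 4*h^2 + 9*h*n^2 - 12*h*n + 3*h + 9*n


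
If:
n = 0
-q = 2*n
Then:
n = 0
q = 0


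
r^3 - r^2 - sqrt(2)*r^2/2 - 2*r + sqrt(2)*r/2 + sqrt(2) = (r - 2)*(r + 1)*(r - sqrt(2)/2)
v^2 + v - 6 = (v - 2)*(v + 3)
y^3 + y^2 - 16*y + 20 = (y - 2)^2*(y + 5)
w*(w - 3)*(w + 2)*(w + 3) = w^4 + 2*w^3 - 9*w^2 - 18*w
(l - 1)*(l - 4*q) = l^2 - 4*l*q - l + 4*q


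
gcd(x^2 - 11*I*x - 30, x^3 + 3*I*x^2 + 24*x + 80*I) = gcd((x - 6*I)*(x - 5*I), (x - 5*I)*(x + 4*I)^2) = x - 5*I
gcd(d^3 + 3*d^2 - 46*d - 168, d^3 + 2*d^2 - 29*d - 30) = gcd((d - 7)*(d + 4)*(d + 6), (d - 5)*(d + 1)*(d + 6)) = d + 6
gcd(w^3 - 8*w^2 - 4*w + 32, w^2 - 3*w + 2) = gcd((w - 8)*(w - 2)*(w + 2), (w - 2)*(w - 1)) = w - 2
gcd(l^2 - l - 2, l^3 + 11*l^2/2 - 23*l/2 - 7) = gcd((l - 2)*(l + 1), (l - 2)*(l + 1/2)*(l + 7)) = l - 2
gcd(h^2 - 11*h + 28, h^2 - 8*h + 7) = h - 7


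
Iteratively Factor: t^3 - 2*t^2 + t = (t - 1)*(t^2 - t) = t*(t - 1)*(t - 1)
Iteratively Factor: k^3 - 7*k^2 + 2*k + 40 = (k - 4)*(k^2 - 3*k - 10) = (k - 4)*(k + 2)*(k - 5)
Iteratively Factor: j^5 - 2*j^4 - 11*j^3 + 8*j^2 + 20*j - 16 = (j - 1)*(j^4 - j^3 - 12*j^2 - 4*j + 16) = (j - 4)*(j - 1)*(j^3 + 3*j^2 - 4) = (j - 4)*(j - 1)*(j + 2)*(j^2 + j - 2) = (j - 4)*(j - 1)*(j + 2)^2*(j - 1)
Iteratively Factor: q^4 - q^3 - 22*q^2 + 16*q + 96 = (q + 4)*(q^3 - 5*q^2 - 2*q + 24) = (q - 4)*(q + 4)*(q^2 - q - 6) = (q - 4)*(q - 3)*(q + 4)*(q + 2)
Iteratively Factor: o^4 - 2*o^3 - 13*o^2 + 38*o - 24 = (o - 1)*(o^3 - o^2 - 14*o + 24) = (o - 1)*(o + 4)*(o^2 - 5*o + 6) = (o - 2)*(o - 1)*(o + 4)*(o - 3)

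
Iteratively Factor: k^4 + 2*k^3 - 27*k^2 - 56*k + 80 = (k - 1)*(k^3 + 3*k^2 - 24*k - 80) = (k - 5)*(k - 1)*(k^2 + 8*k + 16) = (k - 5)*(k - 1)*(k + 4)*(k + 4)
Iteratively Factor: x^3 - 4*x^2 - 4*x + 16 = (x - 4)*(x^2 - 4) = (x - 4)*(x + 2)*(x - 2)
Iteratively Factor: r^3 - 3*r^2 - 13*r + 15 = (r - 1)*(r^2 - 2*r - 15) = (r - 1)*(r + 3)*(r - 5)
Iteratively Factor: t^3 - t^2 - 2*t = (t + 1)*(t^2 - 2*t) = t*(t + 1)*(t - 2)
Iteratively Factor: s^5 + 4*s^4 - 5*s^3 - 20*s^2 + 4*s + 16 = (s + 1)*(s^4 + 3*s^3 - 8*s^2 - 12*s + 16) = (s - 1)*(s + 1)*(s^3 + 4*s^2 - 4*s - 16) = (s - 1)*(s + 1)*(s + 2)*(s^2 + 2*s - 8) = (s - 1)*(s + 1)*(s + 2)*(s + 4)*(s - 2)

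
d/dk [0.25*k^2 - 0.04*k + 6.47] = 0.5*k - 0.04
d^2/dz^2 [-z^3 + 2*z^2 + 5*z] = 4 - 6*z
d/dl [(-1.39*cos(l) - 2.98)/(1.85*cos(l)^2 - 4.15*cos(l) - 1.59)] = (-2.5715*cos(l)^2 - 11.026*cos(l) + 10.1569)*sin(l)/(3.4225*cos(l)^4 - 15.355*cos(l)^3 + 11.3395*cos(l)^2 + 13.197*cos(l) + 2.5281)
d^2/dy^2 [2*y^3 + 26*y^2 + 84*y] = 12*y + 52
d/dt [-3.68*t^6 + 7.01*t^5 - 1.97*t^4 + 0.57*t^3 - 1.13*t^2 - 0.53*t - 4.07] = -22.08*t^5 + 35.05*t^4 - 7.88*t^3 + 1.71*t^2 - 2.26*t - 0.53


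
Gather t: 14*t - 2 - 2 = 14*t - 4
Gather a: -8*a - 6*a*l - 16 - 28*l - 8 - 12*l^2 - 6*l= a*(-6*l - 8) - 12*l^2 - 34*l - 24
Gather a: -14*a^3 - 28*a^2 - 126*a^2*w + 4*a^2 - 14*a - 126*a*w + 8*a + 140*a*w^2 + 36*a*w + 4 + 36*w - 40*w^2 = -14*a^3 + a^2*(-126*w - 24) + a*(140*w^2 - 90*w - 6) - 40*w^2 + 36*w + 4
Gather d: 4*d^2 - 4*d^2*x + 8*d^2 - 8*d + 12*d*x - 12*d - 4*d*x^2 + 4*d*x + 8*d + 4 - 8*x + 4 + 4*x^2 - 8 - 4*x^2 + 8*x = d^2*(12 - 4*x) + d*(-4*x^2 + 16*x - 12)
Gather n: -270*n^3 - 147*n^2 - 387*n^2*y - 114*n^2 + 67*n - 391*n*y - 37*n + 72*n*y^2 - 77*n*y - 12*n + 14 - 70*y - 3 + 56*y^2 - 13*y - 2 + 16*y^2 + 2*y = -270*n^3 + n^2*(-387*y - 261) + n*(72*y^2 - 468*y + 18) + 72*y^2 - 81*y + 9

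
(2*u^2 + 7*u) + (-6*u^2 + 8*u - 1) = -4*u^2 + 15*u - 1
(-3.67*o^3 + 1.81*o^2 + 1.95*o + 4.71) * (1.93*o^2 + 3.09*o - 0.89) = -7.0831*o^5 - 7.847*o^4 + 12.6227*o^3 + 13.5049*o^2 + 12.8184*o - 4.1919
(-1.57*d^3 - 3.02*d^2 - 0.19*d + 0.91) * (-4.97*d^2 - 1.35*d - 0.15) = 7.8029*d^5 + 17.1289*d^4 + 5.2568*d^3 - 3.8132*d^2 - 1.2*d - 0.1365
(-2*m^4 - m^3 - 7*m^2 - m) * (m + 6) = -2*m^5 - 13*m^4 - 13*m^3 - 43*m^2 - 6*m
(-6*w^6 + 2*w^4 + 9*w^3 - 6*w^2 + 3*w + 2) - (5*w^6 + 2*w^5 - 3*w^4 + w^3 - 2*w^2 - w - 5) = -11*w^6 - 2*w^5 + 5*w^4 + 8*w^3 - 4*w^2 + 4*w + 7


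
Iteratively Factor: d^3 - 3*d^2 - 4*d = (d - 4)*(d^2 + d) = (d - 4)*(d + 1)*(d)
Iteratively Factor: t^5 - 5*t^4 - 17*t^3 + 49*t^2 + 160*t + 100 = (t + 2)*(t^4 - 7*t^3 - 3*t^2 + 55*t + 50) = (t - 5)*(t + 2)*(t^3 - 2*t^2 - 13*t - 10) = (t - 5)*(t + 1)*(t + 2)*(t^2 - 3*t - 10) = (t - 5)*(t + 1)*(t + 2)^2*(t - 5)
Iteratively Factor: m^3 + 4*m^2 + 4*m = (m)*(m^2 + 4*m + 4) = m*(m + 2)*(m + 2)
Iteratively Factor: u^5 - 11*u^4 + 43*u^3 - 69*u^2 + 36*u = (u)*(u^4 - 11*u^3 + 43*u^2 - 69*u + 36) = u*(u - 1)*(u^3 - 10*u^2 + 33*u - 36) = u*(u - 3)*(u - 1)*(u^2 - 7*u + 12) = u*(u - 4)*(u - 3)*(u - 1)*(u - 3)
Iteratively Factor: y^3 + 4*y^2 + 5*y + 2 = (y + 1)*(y^2 + 3*y + 2) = (y + 1)^2*(y + 2)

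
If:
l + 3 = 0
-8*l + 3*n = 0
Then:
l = -3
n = -8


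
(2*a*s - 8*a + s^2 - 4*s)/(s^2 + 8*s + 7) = (2*a*s - 8*a + s^2 - 4*s)/(s^2 + 8*s + 7)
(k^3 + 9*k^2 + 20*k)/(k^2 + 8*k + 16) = k*(k + 5)/(k + 4)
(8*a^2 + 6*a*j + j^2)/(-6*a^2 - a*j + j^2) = (-4*a - j)/(3*a - j)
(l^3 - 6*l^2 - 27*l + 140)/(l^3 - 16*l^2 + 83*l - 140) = (l + 5)/(l - 5)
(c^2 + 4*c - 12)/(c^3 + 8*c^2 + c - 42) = (c + 6)/(c^2 + 10*c + 21)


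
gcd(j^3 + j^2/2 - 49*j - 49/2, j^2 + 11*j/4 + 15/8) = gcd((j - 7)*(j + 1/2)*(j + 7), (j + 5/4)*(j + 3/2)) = 1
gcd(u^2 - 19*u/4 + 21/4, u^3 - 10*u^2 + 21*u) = u - 3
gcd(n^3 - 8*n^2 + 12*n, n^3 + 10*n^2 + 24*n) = n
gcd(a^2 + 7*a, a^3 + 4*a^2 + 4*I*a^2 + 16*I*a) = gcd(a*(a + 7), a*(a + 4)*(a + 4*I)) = a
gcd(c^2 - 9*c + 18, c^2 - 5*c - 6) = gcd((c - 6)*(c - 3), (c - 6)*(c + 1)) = c - 6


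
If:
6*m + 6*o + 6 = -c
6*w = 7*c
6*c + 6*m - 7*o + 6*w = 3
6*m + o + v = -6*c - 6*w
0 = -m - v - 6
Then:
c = 642/661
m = -903/661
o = 135/661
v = -3063/661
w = 749/661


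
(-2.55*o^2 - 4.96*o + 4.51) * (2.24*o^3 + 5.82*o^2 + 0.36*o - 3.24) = -5.712*o^5 - 25.9514*o^4 - 19.6828*o^3 + 32.7246*o^2 + 17.694*o - 14.6124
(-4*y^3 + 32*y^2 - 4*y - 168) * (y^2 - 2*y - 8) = -4*y^5 + 40*y^4 - 36*y^3 - 416*y^2 + 368*y + 1344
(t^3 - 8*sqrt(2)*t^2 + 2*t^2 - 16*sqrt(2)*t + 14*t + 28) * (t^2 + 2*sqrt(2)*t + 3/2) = t^5 - 6*sqrt(2)*t^4 + 2*t^4 - 12*sqrt(2)*t^3 - 33*t^3/2 - 33*t^2 + 16*sqrt(2)*t^2 + 21*t + 32*sqrt(2)*t + 42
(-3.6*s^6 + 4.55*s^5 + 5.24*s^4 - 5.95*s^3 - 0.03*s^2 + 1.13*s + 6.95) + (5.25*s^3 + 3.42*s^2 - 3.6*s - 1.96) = -3.6*s^6 + 4.55*s^5 + 5.24*s^4 - 0.7*s^3 + 3.39*s^2 - 2.47*s + 4.99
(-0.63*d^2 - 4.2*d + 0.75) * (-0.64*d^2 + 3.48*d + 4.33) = 0.4032*d^4 + 0.4956*d^3 - 17.8239*d^2 - 15.576*d + 3.2475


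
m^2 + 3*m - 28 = (m - 4)*(m + 7)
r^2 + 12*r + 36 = (r + 6)^2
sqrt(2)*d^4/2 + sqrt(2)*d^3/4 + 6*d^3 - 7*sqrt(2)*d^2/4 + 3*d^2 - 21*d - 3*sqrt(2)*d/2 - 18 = (d - 2)*(d + 3/2)*(d + 6*sqrt(2))*(sqrt(2)*d/2 + sqrt(2)/2)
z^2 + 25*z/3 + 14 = (z + 7/3)*(z + 6)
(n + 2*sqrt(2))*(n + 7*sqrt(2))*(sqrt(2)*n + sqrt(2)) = sqrt(2)*n^3 + sqrt(2)*n^2 + 18*n^2 + 18*n + 28*sqrt(2)*n + 28*sqrt(2)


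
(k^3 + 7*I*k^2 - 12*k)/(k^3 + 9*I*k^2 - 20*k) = (k + 3*I)/(k + 5*I)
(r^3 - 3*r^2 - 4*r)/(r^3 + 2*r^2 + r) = (r - 4)/(r + 1)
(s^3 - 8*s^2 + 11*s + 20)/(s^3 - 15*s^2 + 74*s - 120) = (s + 1)/(s - 6)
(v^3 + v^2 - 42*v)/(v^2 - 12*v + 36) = v*(v + 7)/(v - 6)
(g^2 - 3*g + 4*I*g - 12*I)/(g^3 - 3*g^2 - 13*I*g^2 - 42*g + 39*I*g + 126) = (g + 4*I)/(g^2 - 13*I*g - 42)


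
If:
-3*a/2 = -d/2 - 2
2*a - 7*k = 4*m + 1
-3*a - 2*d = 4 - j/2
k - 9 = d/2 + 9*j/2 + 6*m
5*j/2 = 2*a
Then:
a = 20/43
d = -112/43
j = 16/43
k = 797/989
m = -1412/989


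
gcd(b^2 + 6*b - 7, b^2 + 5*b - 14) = b + 7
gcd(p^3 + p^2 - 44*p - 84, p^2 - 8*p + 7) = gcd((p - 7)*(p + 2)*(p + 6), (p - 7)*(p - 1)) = p - 7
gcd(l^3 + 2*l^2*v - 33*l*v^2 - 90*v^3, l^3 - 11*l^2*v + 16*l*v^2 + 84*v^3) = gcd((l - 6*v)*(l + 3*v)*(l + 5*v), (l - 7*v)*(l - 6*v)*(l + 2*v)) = -l + 6*v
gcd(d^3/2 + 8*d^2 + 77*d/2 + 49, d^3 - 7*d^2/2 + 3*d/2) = 1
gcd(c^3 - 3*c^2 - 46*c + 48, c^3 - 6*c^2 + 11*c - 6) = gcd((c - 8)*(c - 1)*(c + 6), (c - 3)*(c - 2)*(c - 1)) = c - 1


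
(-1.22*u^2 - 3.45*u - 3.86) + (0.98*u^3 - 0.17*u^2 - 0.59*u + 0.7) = 0.98*u^3 - 1.39*u^2 - 4.04*u - 3.16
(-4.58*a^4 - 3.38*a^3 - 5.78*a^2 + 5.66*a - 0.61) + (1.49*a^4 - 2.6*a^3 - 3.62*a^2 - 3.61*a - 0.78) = -3.09*a^4 - 5.98*a^3 - 9.4*a^2 + 2.05*a - 1.39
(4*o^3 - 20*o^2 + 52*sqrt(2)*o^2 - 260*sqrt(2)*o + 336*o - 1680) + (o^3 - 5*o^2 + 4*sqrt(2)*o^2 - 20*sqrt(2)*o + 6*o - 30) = 5*o^3 - 25*o^2 + 56*sqrt(2)*o^2 - 280*sqrt(2)*o + 342*o - 1710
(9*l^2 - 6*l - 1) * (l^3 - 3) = 9*l^5 - 6*l^4 - l^3 - 27*l^2 + 18*l + 3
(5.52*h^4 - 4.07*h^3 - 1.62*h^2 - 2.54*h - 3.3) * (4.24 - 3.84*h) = -21.1968*h^5 + 39.0336*h^4 - 11.036*h^3 + 2.8848*h^2 + 1.9024*h - 13.992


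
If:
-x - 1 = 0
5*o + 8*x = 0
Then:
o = 8/5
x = -1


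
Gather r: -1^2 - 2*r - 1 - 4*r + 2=-6*r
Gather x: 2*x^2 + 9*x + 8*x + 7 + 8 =2*x^2 + 17*x + 15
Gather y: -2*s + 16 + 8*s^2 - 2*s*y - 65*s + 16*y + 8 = 8*s^2 - 67*s + y*(16 - 2*s) + 24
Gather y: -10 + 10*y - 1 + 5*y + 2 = 15*y - 9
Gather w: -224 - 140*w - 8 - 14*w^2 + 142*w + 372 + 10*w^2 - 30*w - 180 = -4*w^2 - 28*w - 40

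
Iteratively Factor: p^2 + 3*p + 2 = (p + 2)*(p + 1)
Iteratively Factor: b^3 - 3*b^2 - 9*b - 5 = (b + 1)*(b^2 - 4*b - 5) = (b + 1)^2*(b - 5)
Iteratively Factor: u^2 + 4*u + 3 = (u + 3)*(u + 1)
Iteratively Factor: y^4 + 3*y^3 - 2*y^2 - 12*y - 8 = (y + 1)*(y^3 + 2*y^2 - 4*y - 8) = (y + 1)*(y + 2)*(y^2 - 4) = (y + 1)*(y + 2)^2*(y - 2)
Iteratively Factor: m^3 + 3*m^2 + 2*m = (m)*(m^2 + 3*m + 2) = m*(m + 2)*(m + 1)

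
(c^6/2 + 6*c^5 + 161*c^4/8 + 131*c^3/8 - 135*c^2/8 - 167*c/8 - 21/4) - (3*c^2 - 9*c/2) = c^6/2 + 6*c^5 + 161*c^4/8 + 131*c^3/8 - 159*c^2/8 - 131*c/8 - 21/4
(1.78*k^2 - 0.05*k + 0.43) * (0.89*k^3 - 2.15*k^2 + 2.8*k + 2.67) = 1.5842*k^5 - 3.8715*k^4 + 5.4742*k^3 + 3.6881*k^2 + 1.0705*k + 1.1481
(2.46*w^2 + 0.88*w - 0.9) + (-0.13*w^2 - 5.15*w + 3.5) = 2.33*w^2 - 4.27*w + 2.6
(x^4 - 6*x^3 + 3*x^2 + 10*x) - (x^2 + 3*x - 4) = x^4 - 6*x^3 + 2*x^2 + 7*x + 4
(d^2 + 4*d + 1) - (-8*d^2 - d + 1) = 9*d^2 + 5*d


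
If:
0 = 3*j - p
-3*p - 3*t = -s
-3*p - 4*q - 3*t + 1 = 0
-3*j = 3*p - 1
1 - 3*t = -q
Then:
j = 1/12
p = 1/4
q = -3/20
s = 8/5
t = 17/60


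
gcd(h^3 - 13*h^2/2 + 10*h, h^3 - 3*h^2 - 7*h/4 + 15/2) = h - 5/2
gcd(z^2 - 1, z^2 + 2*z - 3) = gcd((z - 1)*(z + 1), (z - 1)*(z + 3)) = z - 1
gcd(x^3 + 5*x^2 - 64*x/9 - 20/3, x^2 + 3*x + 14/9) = x + 2/3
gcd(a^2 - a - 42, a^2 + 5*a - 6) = a + 6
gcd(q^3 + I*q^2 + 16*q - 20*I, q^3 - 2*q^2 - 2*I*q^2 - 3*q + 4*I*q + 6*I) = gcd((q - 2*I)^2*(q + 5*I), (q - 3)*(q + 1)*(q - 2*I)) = q - 2*I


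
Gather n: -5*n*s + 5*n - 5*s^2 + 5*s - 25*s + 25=n*(5 - 5*s) - 5*s^2 - 20*s + 25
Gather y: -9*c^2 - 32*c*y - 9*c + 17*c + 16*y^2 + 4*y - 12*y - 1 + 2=-9*c^2 + 8*c + 16*y^2 + y*(-32*c - 8) + 1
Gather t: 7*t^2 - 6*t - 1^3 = 7*t^2 - 6*t - 1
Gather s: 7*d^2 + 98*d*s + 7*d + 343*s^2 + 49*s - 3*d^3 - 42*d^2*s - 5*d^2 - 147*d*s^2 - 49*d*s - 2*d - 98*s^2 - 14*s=-3*d^3 + 2*d^2 + 5*d + s^2*(245 - 147*d) + s*(-42*d^2 + 49*d + 35)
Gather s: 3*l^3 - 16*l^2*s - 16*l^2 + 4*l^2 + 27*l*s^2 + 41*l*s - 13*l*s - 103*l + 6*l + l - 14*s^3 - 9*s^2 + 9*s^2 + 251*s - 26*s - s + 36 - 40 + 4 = 3*l^3 - 12*l^2 + 27*l*s^2 - 96*l - 14*s^3 + s*(-16*l^2 + 28*l + 224)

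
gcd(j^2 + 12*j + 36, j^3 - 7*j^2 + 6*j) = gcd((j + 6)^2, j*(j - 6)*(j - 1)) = 1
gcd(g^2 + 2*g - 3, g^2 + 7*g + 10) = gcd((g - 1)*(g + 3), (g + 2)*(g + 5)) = 1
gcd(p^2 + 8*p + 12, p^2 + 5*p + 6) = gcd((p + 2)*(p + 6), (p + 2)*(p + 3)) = p + 2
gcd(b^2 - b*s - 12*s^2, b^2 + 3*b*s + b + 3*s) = b + 3*s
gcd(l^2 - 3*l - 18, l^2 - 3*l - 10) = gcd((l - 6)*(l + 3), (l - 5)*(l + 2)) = 1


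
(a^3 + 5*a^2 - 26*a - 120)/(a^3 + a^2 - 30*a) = (a + 4)/a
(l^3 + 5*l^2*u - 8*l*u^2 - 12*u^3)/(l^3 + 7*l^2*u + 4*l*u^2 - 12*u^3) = (-l^2 + l*u + 2*u^2)/(-l^2 - l*u + 2*u^2)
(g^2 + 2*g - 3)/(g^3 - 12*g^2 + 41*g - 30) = (g + 3)/(g^2 - 11*g + 30)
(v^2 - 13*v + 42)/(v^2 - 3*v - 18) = (v - 7)/(v + 3)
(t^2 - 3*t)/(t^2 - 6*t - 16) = t*(3 - t)/(-t^2 + 6*t + 16)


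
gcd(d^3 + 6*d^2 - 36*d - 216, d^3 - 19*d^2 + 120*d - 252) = d - 6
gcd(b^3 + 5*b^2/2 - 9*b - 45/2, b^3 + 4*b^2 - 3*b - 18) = b + 3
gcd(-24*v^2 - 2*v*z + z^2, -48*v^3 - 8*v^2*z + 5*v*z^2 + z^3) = 4*v + z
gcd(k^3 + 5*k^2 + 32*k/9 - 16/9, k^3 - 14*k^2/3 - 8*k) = k + 4/3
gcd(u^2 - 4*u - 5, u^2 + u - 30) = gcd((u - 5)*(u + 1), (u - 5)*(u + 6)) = u - 5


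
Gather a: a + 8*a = 9*a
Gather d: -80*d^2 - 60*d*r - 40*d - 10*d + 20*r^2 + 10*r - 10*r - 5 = -80*d^2 + d*(-60*r - 50) + 20*r^2 - 5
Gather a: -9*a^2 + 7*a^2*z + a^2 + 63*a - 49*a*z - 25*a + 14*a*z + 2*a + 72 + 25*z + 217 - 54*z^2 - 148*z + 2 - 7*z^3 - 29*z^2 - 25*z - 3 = a^2*(7*z - 8) + a*(40 - 35*z) - 7*z^3 - 83*z^2 - 148*z + 288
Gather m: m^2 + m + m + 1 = m^2 + 2*m + 1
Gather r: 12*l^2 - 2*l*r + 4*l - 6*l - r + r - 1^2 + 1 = 12*l^2 - 2*l*r - 2*l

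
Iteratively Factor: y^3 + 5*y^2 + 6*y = (y + 2)*(y^2 + 3*y) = (y + 2)*(y + 3)*(y)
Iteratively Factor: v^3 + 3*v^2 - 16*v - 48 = (v + 3)*(v^2 - 16) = (v + 3)*(v + 4)*(v - 4)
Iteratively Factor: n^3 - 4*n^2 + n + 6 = (n - 3)*(n^2 - n - 2) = (n - 3)*(n + 1)*(n - 2)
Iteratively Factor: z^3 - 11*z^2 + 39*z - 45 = (z - 3)*(z^2 - 8*z + 15) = (z - 5)*(z - 3)*(z - 3)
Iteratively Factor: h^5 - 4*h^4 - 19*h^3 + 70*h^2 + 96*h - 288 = (h - 2)*(h^4 - 2*h^3 - 23*h^2 + 24*h + 144) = (h - 4)*(h - 2)*(h^3 + 2*h^2 - 15*h - 36) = (h - 4)*(h - 2)*(h + 3)*(h^2 - h - 12) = (h - 4)^2*(h - 2)*(h + 3)*(h + 3)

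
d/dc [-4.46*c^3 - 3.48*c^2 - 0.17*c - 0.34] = -13.38*c^2 - 6.96*c - 0.17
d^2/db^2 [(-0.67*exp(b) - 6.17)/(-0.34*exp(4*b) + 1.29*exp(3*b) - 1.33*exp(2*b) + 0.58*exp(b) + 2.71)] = (0.697068*exp(8*b) + 8.17955*exp(7*b) - 57.17599*exp(6*b) + 123.62892*exp(5*b) - 102.466412*exp(4*b) + 113.917397*exp(3*b) - 193.916655*exp(2*b) + 89.976606*exp(b) - 4.777459)*exp(b)/(0.039304*exp(12*b) - 0.447372*exp(11*b) + 2.158626*exp(10*b) - 5.847861*exp(9*b) + 9.030537*exp(8*b) - 4.183197*exp(7*b) - 12.215504*exp(6*b) + 26.724*exp(5*b) - 17.713671*exp(4*b) - 16.073815*exp(3*b) + 26.568027*exp(2*b) - 12.778734*exp(b) - 19.902511)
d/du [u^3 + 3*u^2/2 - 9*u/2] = 3*u^2 + 3*u - 9/2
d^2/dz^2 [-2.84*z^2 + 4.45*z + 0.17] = -5.68000000000000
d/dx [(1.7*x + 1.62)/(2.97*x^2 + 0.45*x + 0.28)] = (5.049*x^2 + 0.765*x - (1.7*x + 1.62)*(5.94*x + 0.45) + 0.476)/(2.97*x^2 + 0.45*x + 0.28)^2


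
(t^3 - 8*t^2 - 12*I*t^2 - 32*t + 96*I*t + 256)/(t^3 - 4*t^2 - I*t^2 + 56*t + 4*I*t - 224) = (t^2 - 4*t*(2 + I) + 32*I)/(t^2 + t*(-4 + 7*I) - 28*I)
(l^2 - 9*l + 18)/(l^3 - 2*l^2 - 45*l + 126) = 1/(l + 7)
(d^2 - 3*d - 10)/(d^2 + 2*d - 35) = (d + 2)/(d + 7)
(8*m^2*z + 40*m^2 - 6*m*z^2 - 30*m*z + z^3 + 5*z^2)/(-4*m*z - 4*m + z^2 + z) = (-2*m*z - 10*m + z^2 + 5*z)/(z + 1)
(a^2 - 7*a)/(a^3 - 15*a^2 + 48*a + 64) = a*(a - 7)/(a^3 - 15*a^2 + 48*a + 64)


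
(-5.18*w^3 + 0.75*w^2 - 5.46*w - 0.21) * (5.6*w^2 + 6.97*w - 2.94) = -29.008*w^5 - 31.9046*w^4 - 10.1193*w^3 - 41.4372*w^2 + 14.5887*w + 0.6174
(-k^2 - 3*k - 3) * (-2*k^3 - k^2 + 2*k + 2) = 2*k^5 + 7*k^4 + 7*k^3 - 5*k^2 - 12*k - 6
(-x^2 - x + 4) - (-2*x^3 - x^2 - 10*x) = 2*x^3 + 9*x + 4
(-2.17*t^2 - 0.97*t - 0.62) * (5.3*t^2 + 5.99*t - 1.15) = -11.501*t^4 - 18.1393*t^3 - 6.6008*t^2 - 2.5983*t + 0.713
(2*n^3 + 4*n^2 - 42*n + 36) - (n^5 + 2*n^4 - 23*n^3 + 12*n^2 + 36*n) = -n^5 - 2*n^4 + 25*n^3 - 8*n^2 - 78*n + 36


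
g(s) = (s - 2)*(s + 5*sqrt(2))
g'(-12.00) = -18.93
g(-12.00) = 69.01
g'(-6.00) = -6.93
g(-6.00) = -8.57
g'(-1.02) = 3.03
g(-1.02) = -18.27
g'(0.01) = 5.09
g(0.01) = -14.09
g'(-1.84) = 1.39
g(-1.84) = -20.09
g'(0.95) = 6.97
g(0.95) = -8.42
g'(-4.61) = -4.15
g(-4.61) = -16.27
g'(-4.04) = -3.01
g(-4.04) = -18.31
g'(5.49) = 16.05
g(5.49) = 43.84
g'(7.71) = 20.49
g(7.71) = 84.40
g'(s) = 2*s - 2 + 5*sqrt(2)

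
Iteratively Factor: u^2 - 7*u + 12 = (u - 3)*(u - 4)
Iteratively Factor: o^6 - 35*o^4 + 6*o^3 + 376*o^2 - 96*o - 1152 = (o - 3)*(o^5 + 3*o^4 - 26*o^3 - 72*o^2 + 160*o + 384) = (o - 3)*(o + 2)*(o^4 + o^3 - 28*o^2 - 16*o + 192) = (o - 3)*(o + 2)*(o + 4)*(o^3 - 3*o^2 - 16*o + 48) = (o - 3)^2*(o + 2)*(o + 4)*(o^2 - 16) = (o - 4)*(o - 3)^2*(o + 2)*(o + 4)*(o + 4)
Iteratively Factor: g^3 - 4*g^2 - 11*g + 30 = (g - 5)*(g^2 + g - 6) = (g - 5)*(g + 3)*(g - 2)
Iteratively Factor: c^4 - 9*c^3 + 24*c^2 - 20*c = (c)*(c^3 - 9*c^2 + 24*c - 20) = c*(c - 2)*(c^2 - 7*c + 10) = c*(c - 2)^2*(c - 5)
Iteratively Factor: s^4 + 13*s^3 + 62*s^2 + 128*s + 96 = (s + 4)*(s^3 + 9*s^2 + 26*s + 24) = (s + 4)^2*(s^2 + 5*s + 6) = (s + 2)*(s + 4)^2*(s + 3)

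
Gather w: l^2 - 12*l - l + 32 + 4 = l^2 - 13*l + 36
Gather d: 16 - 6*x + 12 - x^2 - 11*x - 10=-x^2 - 17*x + 18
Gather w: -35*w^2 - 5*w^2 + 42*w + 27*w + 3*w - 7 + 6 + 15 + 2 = -40*w^2 + 72*w + 16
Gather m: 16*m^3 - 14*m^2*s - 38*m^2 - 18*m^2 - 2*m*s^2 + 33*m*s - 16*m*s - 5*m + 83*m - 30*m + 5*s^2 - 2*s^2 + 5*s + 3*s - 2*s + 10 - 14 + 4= 16*m^3 + m^2*(-14*s - 56) + m*(-2*s^2 + 17*s + 48) + 3*s^2 + 6*s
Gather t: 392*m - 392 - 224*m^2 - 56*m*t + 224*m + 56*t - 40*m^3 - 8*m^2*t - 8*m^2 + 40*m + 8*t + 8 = -40*m^3 - 232*m^2 + 656*m + t*(-8*m^2 - 56*m + 64) - 384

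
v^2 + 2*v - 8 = (v - 2)*(v + 4)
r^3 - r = r*(r - 1)*(r + 1)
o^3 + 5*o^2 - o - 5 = (o - 1)*(o + 1)*(o + 5)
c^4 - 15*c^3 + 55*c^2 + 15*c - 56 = (c - 8)*(c - 7)*(c - 1)*(c + 1)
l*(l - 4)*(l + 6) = l^3 + 2*l^2 - 24*l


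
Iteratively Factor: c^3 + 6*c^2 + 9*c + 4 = (c + 4)*(c^2 + 2*c + 1) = (c + 1)*(c + 4)*(c + 1)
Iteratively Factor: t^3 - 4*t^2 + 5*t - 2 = (t - 2)*(t^2 - 2*t + 1) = (t - 2)*(t - 1)*(t - 1)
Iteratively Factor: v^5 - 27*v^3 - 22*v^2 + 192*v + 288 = (v + 3)*(v^4 - 3*v^3 - 18*v^2 + 32*v + 96) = (v + 2)*(v + 3)*(v^3 - 5*v^2 - 8*v + 48) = (v + 2)*(v + 3)^2*(v^2 - 8*v + 16) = (v - 4)*(v + 2)*(v + 3)^2*(v - 4)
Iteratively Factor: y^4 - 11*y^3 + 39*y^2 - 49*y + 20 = (y - 1)*(y^3 - 10*y^2 + 29*y - 20) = (y - 1)^2*(y^2 - 9*y + 20) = (y - 5)*(y - 1)^2*(y - 4)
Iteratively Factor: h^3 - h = (h)*(h^2 - 1) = h*(h + 1)*(h - 1)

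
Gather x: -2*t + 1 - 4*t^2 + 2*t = 1 - 4*t^2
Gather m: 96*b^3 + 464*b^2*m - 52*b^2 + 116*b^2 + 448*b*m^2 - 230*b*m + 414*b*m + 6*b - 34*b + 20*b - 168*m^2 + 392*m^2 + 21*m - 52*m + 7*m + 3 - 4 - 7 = 96*b^3 + 64*b^2 - 8*b + m^2*(448*b + 224) + m*(464*b^2 + 184*b - 24) - 8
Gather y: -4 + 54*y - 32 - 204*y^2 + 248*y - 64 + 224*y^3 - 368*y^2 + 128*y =224*y^3 - 572*y^2 + 430*y - 100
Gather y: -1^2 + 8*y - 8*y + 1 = 0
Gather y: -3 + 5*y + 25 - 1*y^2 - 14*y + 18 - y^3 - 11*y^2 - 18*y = -y^3 - 12*y^2 - 27*y + 40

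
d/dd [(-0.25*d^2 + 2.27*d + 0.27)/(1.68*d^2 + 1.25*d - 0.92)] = (-4.1261*d^2 - 0.4472*d - 2.4259)/(2.8224*d^4 + 4.2*d^3 - 1.5287*d^2 - 2.3*d + 0.8464)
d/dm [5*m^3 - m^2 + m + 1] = 15*m^2 - 2*m + 1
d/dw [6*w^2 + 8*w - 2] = 12*w + 8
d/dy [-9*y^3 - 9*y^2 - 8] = 9*y*(-3*y - 2)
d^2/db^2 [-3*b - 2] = 0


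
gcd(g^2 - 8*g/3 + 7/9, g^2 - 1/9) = g - 1/3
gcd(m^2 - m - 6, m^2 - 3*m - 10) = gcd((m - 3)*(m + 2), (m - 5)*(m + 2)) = m + 2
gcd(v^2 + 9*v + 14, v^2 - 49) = v + 7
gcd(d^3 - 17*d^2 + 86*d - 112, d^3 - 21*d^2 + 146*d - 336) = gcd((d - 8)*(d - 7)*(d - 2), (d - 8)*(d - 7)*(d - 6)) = d^2 - 15*d + 56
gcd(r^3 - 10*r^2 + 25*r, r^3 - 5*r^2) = r^2 - 5*r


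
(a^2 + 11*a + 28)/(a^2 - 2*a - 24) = (a + 7)/(a - 6)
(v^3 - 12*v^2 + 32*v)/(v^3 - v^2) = (v^2 - 12*v + 32)/(v*(v - 1))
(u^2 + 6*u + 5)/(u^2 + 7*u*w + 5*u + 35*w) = (u + 1)/(u + 7*w)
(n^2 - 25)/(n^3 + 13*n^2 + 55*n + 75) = (n - 5)/(n^2 + 8*n + 15)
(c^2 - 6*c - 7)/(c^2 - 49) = (c + 1)/(c + 7)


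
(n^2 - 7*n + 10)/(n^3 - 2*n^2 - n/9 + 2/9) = 9*(n - 5)/(9*n^2 - 1)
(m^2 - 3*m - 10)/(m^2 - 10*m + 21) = (m^2 - 3*m - 10)/(m^2 - 10*m + 21)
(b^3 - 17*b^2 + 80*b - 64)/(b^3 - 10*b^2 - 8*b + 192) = (b^2 - 9*b + 8)/(b^2 - 2*b - 24)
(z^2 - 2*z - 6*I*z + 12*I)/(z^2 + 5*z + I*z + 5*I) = (z^2 + z*(-2 - 6*I) + 12*I)/(z^2 + z*(5 + I) + 5*I)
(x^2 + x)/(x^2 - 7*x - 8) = x/(x - 8)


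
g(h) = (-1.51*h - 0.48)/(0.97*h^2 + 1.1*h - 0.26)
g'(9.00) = 0.02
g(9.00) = -0.16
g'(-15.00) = 0.01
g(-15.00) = 0.11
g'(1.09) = 0.84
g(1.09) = -1.02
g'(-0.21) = 3.93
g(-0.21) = 0.36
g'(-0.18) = 4.40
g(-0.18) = 0.49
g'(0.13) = 105.36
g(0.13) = 6.72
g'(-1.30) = 850.18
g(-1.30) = -29.25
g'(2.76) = 0.14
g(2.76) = -0.46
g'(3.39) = 0.10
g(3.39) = -0.38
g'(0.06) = 27.05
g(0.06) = 3.00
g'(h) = (-1.94*h - 1.1)*(-1.51*h - 0.48)/(0.97*h^2 + 1.1*h - 0.26)^2 - 1.51/(0.97*h^2 + 1.1*h - 0.26) = (1.4647*h^2 + 0.9312*h + 0.9206)/(0.9409*h^4 + 2.134*h^3 + 0.7056*h^2 - 0.572*h + 0.0676)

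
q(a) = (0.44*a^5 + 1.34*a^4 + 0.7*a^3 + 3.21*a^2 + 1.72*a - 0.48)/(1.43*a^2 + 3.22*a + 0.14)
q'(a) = (-2.86*a - 3.22)*(0.44*a^5 + 1.34*a^4 + 0.7*a^3 + 3.21*a^2 + 1.72*a - 0.48)/(1.43*a^2 + 3.22*a + 0.14)^2 + (2.2*a^4 + 5.36*a^3 + 2.1*a^2 + 6.42*a + 1.72)/(1.43*a^2 + 3.22*a + 0.14)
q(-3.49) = -4.14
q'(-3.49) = 11.94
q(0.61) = 0.81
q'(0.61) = 1.48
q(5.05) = 47.23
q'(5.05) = 26.00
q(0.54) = 0.71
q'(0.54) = 1.50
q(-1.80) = -8.31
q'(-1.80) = 26.60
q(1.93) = 4.30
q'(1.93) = 4.57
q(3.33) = 15.41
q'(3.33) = 11.92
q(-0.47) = 0.56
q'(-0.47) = 2.21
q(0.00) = -3.43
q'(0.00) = 91.14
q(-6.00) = -53.60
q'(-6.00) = 30.50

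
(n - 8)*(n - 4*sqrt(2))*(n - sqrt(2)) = n^3 - 8*n^2 - 5*sqrt(2)*n^2 + 8*n + 40*sqrt(2)*n - 64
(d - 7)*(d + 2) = d^2 - 5*d - 14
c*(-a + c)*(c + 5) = -a*c^2 - 5*a*c + c^3 + 5*c^2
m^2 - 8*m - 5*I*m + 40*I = (m - 8)*(m - 5*I)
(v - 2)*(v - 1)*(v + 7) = v^3 + 4*v^2 - 19*v + 14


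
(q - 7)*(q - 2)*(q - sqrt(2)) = q^3 - 9*q^2 - sqrt(2)*q^2 + 9*sqrt(2)*q + 14*q - 14*sqrt(2)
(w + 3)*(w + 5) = w^2 + 8*w + 15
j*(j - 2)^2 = j^3 - 4*j^2 + 4*j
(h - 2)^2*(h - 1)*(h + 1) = h^4 - 4*h^3 + 3*h^2 + 4*h - 4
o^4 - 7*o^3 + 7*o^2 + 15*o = o*(o - 5)*(o - 3)*(o + 1)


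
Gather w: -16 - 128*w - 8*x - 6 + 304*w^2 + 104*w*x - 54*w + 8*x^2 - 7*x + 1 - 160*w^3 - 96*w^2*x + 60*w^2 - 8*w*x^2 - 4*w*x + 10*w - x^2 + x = -160*w^3 + w^2*(364 - 96*x) + w*(-8*x^2 + 100*x - 172) + 7*x^2 - 14*x - 21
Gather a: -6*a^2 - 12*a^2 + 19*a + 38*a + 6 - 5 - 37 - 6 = -18*a^2 + 57*a - 42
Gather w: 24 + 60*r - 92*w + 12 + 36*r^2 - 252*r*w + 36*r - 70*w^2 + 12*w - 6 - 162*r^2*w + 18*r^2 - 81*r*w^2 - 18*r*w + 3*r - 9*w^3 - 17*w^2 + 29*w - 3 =54*r^2 + 99*r - 9*w^3 + w^2*(-81*r - 87) + w*(-162*r^2 - 270*r - 51) + 27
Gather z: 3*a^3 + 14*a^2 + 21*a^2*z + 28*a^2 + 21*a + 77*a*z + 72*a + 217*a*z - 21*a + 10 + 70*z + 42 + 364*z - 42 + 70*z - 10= 3*a^3 + 42*a^2 + 72*a + z*(21*a^2 + 294*a + 504)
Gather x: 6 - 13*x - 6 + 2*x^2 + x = 2*x^2 - 12*x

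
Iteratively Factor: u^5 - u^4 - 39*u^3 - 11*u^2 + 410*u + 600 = (u + 2)*(u^4 - 3*u^3 - 33*u^2 + 55*u + 300) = (u + 2)*(u + 4)*(u^3 - 7*u^2 - 5*u + 75) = (u - 5)*(u + 2)*(u + 4)*(u^2 - 2*u - 15) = (u - 5)^2*(u + 2)*(u + 4)*(u + 3)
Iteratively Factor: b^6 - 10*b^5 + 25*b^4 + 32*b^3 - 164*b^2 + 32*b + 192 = (b - 4)*(b^5 - 6*b^4 + b^3 + 36*b^2 - 20*b - 48) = (b - 4)*(b - 3)*(b^4 - 3*b^3 - 8*b^2 + 12*b + 16) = (b - 4)*(b - 3)*(b + 2)*(b^3 - 5*b^2 + 2*b + 8) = (b - 4)^2*(b - 3)*(b + 2)*(b^2 - b - 2) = (b - 4)^2*(b - 3)*(b - 2)*(b + 2)*(b + 1)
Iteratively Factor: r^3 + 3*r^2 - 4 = (r + 2)*(r^2 + r - 2) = (r - 1)*(r + 2)*(r + 2)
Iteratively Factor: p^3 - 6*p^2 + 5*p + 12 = (p - 4)*(p^2 - 2*p - 3) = (p - 4)*(p + 1)*(p - 3)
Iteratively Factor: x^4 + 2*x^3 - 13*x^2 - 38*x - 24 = (x + 2)*(x^3 - 13*x - 12) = (x - 4)*(x + 2)*(x^2 + 4*x + 3) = (x - 4)*(x + 2)*(x + 3)*(x + 1)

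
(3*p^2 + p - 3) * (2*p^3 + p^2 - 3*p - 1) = 6*p^5 + 5*p^4 - 14*p^3 - 9*p^2 + 8*p + 3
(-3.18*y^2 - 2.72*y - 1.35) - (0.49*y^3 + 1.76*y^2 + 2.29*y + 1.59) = -0.49*y^3 - 4.94*y^2 - 5.01*y - 2.94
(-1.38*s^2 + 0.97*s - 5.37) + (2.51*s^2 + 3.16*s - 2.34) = 1.13*s^2 + 4.13*s - 7.71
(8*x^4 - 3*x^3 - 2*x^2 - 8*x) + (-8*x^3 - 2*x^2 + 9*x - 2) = 8*x^4 - 11*x^3 - 4*x^2 + x - 2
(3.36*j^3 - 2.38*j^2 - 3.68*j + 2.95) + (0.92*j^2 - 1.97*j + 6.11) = 3.36*j^3 - 1.46*j^2 - 5.65*j + 9.06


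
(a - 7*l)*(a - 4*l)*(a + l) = a^3 - 10*a^2*l + 17*a*l^2 + 28*l^3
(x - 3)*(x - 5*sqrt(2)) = x^2 - 5*sqrt(2)*x - 3*x + 15*sqrt(2)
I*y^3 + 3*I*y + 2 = (y - I)*(y + 2*I)*(I*y + 1)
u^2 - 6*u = u*(u - 6)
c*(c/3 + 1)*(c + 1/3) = c^3/3 + 10*c^2/9 + c/3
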